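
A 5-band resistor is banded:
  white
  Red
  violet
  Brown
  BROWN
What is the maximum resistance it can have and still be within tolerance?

9362.7 Ω

White → 9 (first significant figure)
Red → 2 (second significant figure)
Violet → 7 (third significant figure)
Brown → ×10 multiplier
Brown → ±1% tolerance
927 × 10 = 9270 Ω
Maximum = 9270 × (1 + 1/100) = 9362.7 Ω.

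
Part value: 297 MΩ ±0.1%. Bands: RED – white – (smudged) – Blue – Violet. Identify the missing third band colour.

297000000 Ω = 297 × 10^6.
The third band gives digit 7 of the significand, and 7 is violet.

violet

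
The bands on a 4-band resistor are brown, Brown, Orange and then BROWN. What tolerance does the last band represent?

±1%

The last band, brown, is the tolerance band.
Brown corresponds to ±1%.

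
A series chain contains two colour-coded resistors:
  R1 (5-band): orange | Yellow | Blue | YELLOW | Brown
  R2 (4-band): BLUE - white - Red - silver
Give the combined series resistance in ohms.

R1: orange, yellow, blue → 346; yellow ×10^4 → 3460000 Ω.
R2: blue, white → 69; red ×10^2 → 6900 Ω.
Series: 3460000 + 6900 = 3466900 Ω.

3466900 Ω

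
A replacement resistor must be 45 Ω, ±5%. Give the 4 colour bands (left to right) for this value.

yellow, green, black, gold

45 Ω = 45 × 10^0.
4 → yellow
5 → green
Multiplier 10^0 → black.
±5% tolerance → gold.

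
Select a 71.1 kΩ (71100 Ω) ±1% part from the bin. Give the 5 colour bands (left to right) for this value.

violet, brown, brown, red, brown

71100 Ω = 711 × 10^2.
7 → violet
1 → brown
1 → brown
Multiplier 10^2 → red.
±1% tolerance → brown.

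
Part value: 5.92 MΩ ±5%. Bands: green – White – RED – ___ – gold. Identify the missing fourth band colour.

5920000 Ω = 592 × 10^4.
The fourth band is the multiplier, 10^4, which is yellow.

yellow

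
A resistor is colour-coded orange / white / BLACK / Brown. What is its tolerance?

The last band, brown, is the tolerance band.
Brown corresponds to ±1%.

±1%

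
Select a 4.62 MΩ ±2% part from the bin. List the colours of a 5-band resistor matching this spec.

4620000 Ω = 462 × 10^4.
4 → yellow
6 → blue
2 → red
Multiplier 10^4 → yellow.
±2% tolerance → red.

yellow, blue, red, yellow, red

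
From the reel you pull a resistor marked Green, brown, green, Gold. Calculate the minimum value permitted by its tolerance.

Green → 5 (first significant figure)
Brown → 1 (second significant figure)
Green → ×10^5 multiplier
Gold → ±5% tolerance
51 × 100000 = 5100000 Ω
Minimum = 5100000 × (1 − 5/100) = 4845000 Ω.

4845000 Ω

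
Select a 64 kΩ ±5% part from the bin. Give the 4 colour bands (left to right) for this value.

blue, yellow, orange, gold

64000 Ω = 64 × 10^3.
6 → blue
4 → yellow
Multiplier 10^3 → orange.
±5% tolerance → gold.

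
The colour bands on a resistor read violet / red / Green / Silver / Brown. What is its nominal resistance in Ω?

Violet → 7 (first significant figure)
Red → 2 (second significant figure)
Green → 5 (third significant figure)
Silver → ×0.01 multiplier
725 × 0.01 = 7.25 Ω

7.25 Ω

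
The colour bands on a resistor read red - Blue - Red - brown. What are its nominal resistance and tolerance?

Red → 2 (first significant figure)
Blue → 6 (second significant figure)
Red → ×10^2 multiplier
Brown → ±1% tolerance
26 × 100 = 2600 Ω

2600 Ω ±1%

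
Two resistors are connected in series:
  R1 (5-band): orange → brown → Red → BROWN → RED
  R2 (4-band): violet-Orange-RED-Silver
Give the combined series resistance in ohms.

10420 Ω

R1: orange, brown, red → 312; brown ×10 → 3120 Ω.
R2: violet, orange → 73; red ×10^2 → 7300 Ω.
Series: 3120 + 7300 = 10420 Ω.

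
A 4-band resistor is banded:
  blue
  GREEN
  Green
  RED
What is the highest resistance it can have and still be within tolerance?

6630000 Ω

Blue → 6 (first significant figure)
Green → 5 (second significant figure)
Green → ×10^5 multiplier
Red → ±2% tolerance
65 × 100000 = 6500000 Ω
Highest = 6500000 × (1 + 2/100) = 6630000 Ω.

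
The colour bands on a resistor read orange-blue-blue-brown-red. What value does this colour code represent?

3660 Ω

Orange → 3 (first significant figure)
Blue → 6 (second significant figure)
Blue → 6 (third significant figure)
Brown → ×10 multiplier
366 × 10 = 3660 Ω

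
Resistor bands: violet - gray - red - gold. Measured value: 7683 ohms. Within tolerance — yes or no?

yes

Violet → 7 (first significant figure)
Grey → 8 (second significant figure)
Red → ×10^2 multiplier
Gold → ±5% tolerance
78 × 100 = 7800 Ω
Allowed range: 7410 Ω to 8190 Ω.
7683 ohms lies inside that range.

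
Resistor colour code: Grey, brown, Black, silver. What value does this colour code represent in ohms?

81 Ω

Grey → 8 (first significant figure)
Brown → 1 (second significant figure)
Black → ×1 multiplier
81 × 1 = 81 Ω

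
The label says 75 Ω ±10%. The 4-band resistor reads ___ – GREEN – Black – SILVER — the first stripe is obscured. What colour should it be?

75 Ω = 75 × 10^0.
The first band gives digit 7 of the significand, and 7 is violet.

violet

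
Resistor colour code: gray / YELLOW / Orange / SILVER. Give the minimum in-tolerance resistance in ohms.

Grey → 8 (first significant figure)
Yellow → 4 (second significant figure)
Orange → ×10^3 multiplier
Silver → ±10% tolerance
84 × 1000 = 84000 Ω
Minimum = 84000 × (1 − 10/100) = 75600 Ω.

75600 Ω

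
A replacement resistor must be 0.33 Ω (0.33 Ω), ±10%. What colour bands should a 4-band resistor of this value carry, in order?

orange, orange, silver, silver

0.33 Ω = 33 × 10^-2.
3 → orange
3 → orange
Multiplier 10^-2 → silver.
±10% tolerance → silver.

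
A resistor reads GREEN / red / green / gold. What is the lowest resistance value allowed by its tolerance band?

4940000 Ω

Green → 5 (first significant figure)
Red → 2 (second significant figure)
Green → ×10^5 multiplier
Gold → ±5% tolerance
52 × 100000 = 5200000 Ω
Lowest = 5200000 × (1 − 5/100) = 4940000 Ω.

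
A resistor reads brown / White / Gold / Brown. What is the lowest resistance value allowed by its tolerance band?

Brown → 1 (first significant figure)
White → 9 (second significant figure)
Gold → ×0.1 multiplier
Brown → ±1% tolerance
19 × 0.1 = 1.9 Ω
Lowest = 1.9 × (1 − 1/100) = 1.881 Ω.

1.881 Ω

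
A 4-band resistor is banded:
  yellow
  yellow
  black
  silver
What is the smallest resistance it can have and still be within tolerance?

39.6 Ω

Yellow → 4 (first significant figure)
Yellow → 4 (second significant figure)
Black → ×1 multiplier
Silver → ±10% tolerance
44 × 1 = 44 Ω
Smallest = 44 × (1 − 10/100) = 39.6 Ω.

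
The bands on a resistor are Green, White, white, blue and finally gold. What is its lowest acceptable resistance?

569050000 Ω

Green → 5 (first significant figure)
White → 9 (second significant figure)
White → 9 (third significant figure)
Blue → ×10^6 multiplier
Gold → ±5% tolerance
599 × 1000000 = 599000000 Ω
Lowest = 599000000 × (1 − 5/100) = 569050000 Ω.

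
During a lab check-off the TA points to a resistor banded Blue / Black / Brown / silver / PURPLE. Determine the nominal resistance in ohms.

Blue → 6 (first significant figure)
Black → 0 (second significant figure)
Brown → 1 (third significant figure)
Silver → ×0.01 multiplier
601 × 0.01 = 6.01 Ω

6.01 Ω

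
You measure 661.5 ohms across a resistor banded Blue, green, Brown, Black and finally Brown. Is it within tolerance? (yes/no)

no

Blue → 6 (first significant figure)
Green → 5 (second significant figure)
Brown → 1 (third significant figure)
Black → ×1 multiplier
Brown → ±1% tolerance
651 × 1 = 651 Ω
Allowed range: 644.49 Ω to 657.51 Ω.
661.5 ohms lies outside that range.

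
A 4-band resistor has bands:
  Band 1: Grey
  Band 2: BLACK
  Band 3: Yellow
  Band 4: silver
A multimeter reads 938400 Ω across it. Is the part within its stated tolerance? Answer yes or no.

no

Grey → 8 (first significant figure)
Black → 0 (second significant figure)
Yellow → ×10^4 multiplier
Silver → ±10% tolerance
80 × 10000 = 800000 Ω
Allowed range: 720000 Ω to 880000 Ω.
938400 Ω lies outside that range.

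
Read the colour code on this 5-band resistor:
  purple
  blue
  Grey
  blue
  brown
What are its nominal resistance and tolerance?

768000000 Ω ±1%

Violet → 7 (first significant figure)
Blue → 6 (second significant figure)
Grey → 8 (third significant figure)
Blue → ×10^6 multiplier
Brown → ±1% tolerance
768 × 1000000 = 768000000 Ω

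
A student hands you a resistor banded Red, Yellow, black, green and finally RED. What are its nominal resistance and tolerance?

24000000 Ω ±2%

Red → 2 (first significant figure)
Yellow → 4 (second significant figure)
Black → 0 (third significant figure)
Green → ×10^5 multiplier
Red → ±2% tolerance
240 × 100000 = 24000000 Ω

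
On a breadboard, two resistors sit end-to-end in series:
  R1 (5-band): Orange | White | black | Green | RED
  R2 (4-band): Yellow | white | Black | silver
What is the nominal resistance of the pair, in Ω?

R1: orange, white, black → 390; green ×10^5 → 39000000 Ω.
R2: yellow, white → 49; black ×1 → 49 Ω.
Series: 39000000 + 49 = 39000049 Ω.

39000049 Ω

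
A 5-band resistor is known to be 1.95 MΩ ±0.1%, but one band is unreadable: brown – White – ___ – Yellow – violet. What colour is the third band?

1950000 Ω = 195 × 10^4.
The third band gives digit 5 of the significand, and 5 is green.

green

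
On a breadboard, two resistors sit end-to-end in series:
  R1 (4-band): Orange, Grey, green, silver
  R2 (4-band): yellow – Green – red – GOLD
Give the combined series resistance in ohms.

R1: orange, grey → 38; green ×10^5 → 3800000 Ω.
R2: yellow, green → 45; red ×10^2 → 4500 Ω.
Series: 3800000 + 4500 = 3804500 Ω.

3804500 Ω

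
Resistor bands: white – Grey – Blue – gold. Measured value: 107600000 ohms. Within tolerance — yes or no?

White → 9 (first significant figure)
Grey → 8 (second significant figure)
Blue → ×10^6 multiplier
Gold → ±5% tolerance
98 × 1000000 = 98000000 Ω
Allowed range: 93100000 Ω to 102900000 Ω.
107600000 ohms lies outside that range.

no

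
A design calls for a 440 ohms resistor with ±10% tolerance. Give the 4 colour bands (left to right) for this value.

yellow, yellow, brown, silver

440 Ω = 44 × 10^1.
4 → yellow
4 → yellow
Multiplier 10^1 → brown.
±10% tolerance → silver.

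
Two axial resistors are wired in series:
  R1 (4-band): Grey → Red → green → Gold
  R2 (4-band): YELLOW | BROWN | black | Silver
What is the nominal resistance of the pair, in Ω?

8200041 Ω

R1: grey, red → 82; green ×10^5 → 8200000 Ω.
R2: yellow, brown → 41; black ×1 → 41 Ω.
Series: 8200000 + 41 = 8200041 Ω.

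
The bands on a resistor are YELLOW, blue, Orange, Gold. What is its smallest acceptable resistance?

43700 Ω

Yellow → 4 (first significant figure)
Blue → 6 (second significant figure)
Orange → ×10^3 multiplier
Gold → ±5% tolerance
46 × 1000 = 46000 Ω
Smallest = 46000 × (1 − 5/100) = 43700 Ω.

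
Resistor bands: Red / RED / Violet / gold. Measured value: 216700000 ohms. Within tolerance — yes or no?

Red → 2 (first significant figure)
Red → 2 (second significant figure)
Violet → ×10^7 multiplier
Gold → ±5% tolerance
22 × 10000000 = 220000000 Ω
Allowed range: 209000000 Ω to 231000000 Ω.
216700000 ohms lies inside that range.

yes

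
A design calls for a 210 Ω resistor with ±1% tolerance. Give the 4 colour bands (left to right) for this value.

red, brown, brown, brown

210 Ω = 21 × 10^1.
2 → red
1 → brown
Multiplier 10^1 → brown.
±1% tolerance → brown.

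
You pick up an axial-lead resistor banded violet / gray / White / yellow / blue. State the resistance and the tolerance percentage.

Violet → 7 (first significant figure)
Grey → 8 (second significant figure)
White → 9 (third significant figure)
Yellow → ×10^4 multiplier
Blue → ±0.25% tolerance
789 × 10000 = 7890000 Ω

7890000 Ω ±0.25%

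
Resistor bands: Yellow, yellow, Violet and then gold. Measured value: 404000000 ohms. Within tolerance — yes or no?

no

Yellow → 4 (first significant figure)
Yellow → 4 (second significant figure)
Violet → ×10^7 multiplier
Gold → ±5% tolerance
44 × 10000000 = 440000000 Ω
Allowed range: 418000000 Ω to 462000000 Ω.
404000000 ohms lies outside that range.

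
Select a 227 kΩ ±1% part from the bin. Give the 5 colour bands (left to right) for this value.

red, red, violet, orange, brown

227000 Ω = 227 × 10^3.
2 → red
2 → red
7 → violet
Multiplier 10^3 → orange.
±1% tolerance → brown.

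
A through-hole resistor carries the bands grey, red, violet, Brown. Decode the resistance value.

820000000 Ω

Grey → 8 (first significant figure)
Red → 2 (second significant figure)
Violet → ×10^7 multiplier
82 × 10000000 = 820000000 Ω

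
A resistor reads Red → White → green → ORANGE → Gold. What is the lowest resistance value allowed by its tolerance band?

Red → 2 (first significant figure)
White → 9 (second significant figure)
Green → 5 (third significant figure)
Orange → ×10^3 multiplier
Gold → ±5% tolerance
295 × 1000 = 295000 Ω
Lowest = 295000 × (1 − 5/100) = 280250 Ω.

280250 Ω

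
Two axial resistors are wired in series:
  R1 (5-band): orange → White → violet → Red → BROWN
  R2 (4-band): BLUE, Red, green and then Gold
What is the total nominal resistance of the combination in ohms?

R1: orange, white, violet → 397; red ×10^2 → 39700 Ω.
R2: blue, red → 62; green ×10^5 → 6200000 Ω.
Series: 39700 + 6200000 = 6239700 Ω.

6239700 Ω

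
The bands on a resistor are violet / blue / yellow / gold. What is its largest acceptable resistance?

Violet → 7 (first significant figure)
Blue → 6 (second significant figure)
Yellow → ×10^4 multiplier
Gold → ±5% tolerance
76 × 10000 = 760000 Ω
Largest = 760000 × (1 + 5/100) = 798000 Ω.

798000 Ω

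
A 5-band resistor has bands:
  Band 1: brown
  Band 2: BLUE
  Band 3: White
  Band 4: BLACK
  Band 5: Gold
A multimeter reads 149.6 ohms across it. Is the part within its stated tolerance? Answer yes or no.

Brown → 1 (first significant figure)
Blue → 6 (second significant figure)
White → 9 (third significant figure)
Black → ×1 multiplier
Gold → ±5% tolerance
169 × 1 = 169 Ω
Allowed range: 160.55 Ω to 177.45 Ω.
149.6 ohms lies outside that range.

no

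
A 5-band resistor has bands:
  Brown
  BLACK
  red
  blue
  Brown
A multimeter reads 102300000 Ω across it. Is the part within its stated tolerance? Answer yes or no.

yes

Brown → 1 (first significant figure)
Black → 0 (second significant figure)
Red → 2 (third significant figure)
Blue → ×10^6 multiplier
Brown → ±1% tolerance
102 × 1000000 = 102000000 Ω
Allowed range: 100980000 Ω to 103020000 Ω.
102300000 Ω lies inside that range.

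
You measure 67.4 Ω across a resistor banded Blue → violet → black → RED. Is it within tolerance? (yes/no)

yes

Blue → 6 (first significant figure)
Violet → 7 (second significant figure)
Black → ×1 multiplier
Red → ±2% tolerance
67 × 1 = 67 Ω
Allowed range: 65.66 Ω to 68.34 Ω.
67.4 Ω lies inside that range.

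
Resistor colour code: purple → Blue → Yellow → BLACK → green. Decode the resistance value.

Violet → 7 (first significant figure)
Blue → 6 (second significant figure)
Yellow → 4 (third significant figure)
Black → ×1 multiplier
764 × 1 = 764 Ω

764 Ω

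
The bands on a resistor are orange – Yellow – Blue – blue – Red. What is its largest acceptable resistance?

Orange → 3 (first significant figure)
Yellow → 4 (second significant figure)
Blue → 6 (third significant figure)
Blue → ×10^6 multiplier
Red → ±2% tolerance
346 × 1000000 = 346000000 Ω
Largest = 346000000 × (1 + 2/100) = 352920000 Ω.

352920000 Ω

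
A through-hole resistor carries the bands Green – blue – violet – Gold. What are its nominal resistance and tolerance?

560000000 Ω ±5%

Green → 5 (first significant figure)
Blue → 6 (second significant figure)
Violet → ×10^7 multiplier
Gold → ±5% tolerance
56 × 10000000 = 560000000 Ω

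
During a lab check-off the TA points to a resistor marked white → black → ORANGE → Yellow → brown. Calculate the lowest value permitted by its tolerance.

White → 9 (first significant figure)
Black → 0 (second significant figure)
Orange → 3 (third significant figure)
Yellow → ×10^4 multiplier
Brown → ±1% tolerance
903 × 10000 = 9030000 Ω
Lowest = 9030000 × (1 − 1/100) = 8939700 Ω.

8939700 Ω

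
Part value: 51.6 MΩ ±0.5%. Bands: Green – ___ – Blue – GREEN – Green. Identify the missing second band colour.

51600000 Ω = 516 × 10^5.
The second band gives digit 1 of the significand, and 1 is brown.

brown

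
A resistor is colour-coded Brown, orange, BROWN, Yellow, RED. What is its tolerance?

±2%

The last band, red, is the tolerance band.
Red corresponds to ±2%.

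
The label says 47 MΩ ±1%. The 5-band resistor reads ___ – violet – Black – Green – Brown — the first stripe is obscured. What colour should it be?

47000000 Ω = 470 × 10^5.
The first band gives digit 4 of the significand, and 4 is yellow.

yellow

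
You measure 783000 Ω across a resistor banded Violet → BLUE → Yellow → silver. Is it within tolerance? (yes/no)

yes

Violet → 7 (first significant figure)
Blue → 6 (second significant figure)
Yellow → ×10^4 multiplier
Silver → ±10% tolerance
76 × 10000 = 760000 Ω
Allowed range: 684000 Ω to 836000 Ω.
783000 Ω lies inside that range.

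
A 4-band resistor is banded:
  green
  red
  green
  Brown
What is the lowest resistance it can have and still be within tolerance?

Green → 5 (first significant figure)
Red → 2 (second significant figure)
Green → ×10^5 multiplier
Brown → ±1% tolerance
52 × 100000 = 5200000 Ω
Lowest = 5200000 × (1 − 1/100) = 5148000 Ω.

5148000 Ω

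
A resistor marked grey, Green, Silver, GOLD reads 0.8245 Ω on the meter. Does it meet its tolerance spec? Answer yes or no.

yes

Grey → 8 (first significant figure)
Green → 5 (second significant figure)
Silver → ×0.01 multiplier
Gold → ±5% tolerance
85 × 0.01 = 0.85 Ω
Allowed range: 0.8075 Ω to 0.8925 Ω.
0.8245 Ω lies inside that range.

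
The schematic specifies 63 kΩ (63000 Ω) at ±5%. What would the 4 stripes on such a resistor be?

blue, orange, orange, gold

63000 Ω = 63 × 10^3.
6 → blue
3 → orange
Multiplier 10^3 → orange.
±5% tolerance → gold.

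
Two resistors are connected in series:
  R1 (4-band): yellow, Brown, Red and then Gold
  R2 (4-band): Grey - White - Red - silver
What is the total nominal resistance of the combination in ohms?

R1: yellow, brown → 41; red ×10^2 → 4100 Ω.
R2: grey, white → 89; red ×10^2 → 8900 Ω.
Series: 4100 + 8900 = 13000 Ω.

13000 Ω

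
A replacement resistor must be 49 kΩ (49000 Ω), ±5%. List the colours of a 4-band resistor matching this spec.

49000 Ω = 49 × 10^3.
4 → yellow
9 → white
Multiplier 10^3 → orange.
±5% tolerance → gold.

yellow, white, orange, gold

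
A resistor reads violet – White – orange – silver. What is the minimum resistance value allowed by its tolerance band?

Violet → 7 (first significant figure)
White → 9 (second significant figure)
Orange → ×10^3 multiplier
Silver → ±10% tolerance
79 × 1000 = 79000 Ω
Minimum = 79000 × (1 − 10/100) = 71100 Ω.

71100 Ω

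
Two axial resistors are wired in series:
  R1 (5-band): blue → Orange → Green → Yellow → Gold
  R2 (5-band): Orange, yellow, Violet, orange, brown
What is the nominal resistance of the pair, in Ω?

R1: blue, orange, green → 635; yellow ×10^4 → 6350000 Ω.
R2: orange, yellow, violet → 347; orange ×10^3 → 347000 Ω.
Series: 6350000 + 347000 = 6697000 Ω.

6697000 Ω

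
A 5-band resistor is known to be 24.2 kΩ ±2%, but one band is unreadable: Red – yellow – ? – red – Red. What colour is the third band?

24200 Ω = 242 × 10^2.
The third band gives digit 2 of the significand, and 2 is red.

red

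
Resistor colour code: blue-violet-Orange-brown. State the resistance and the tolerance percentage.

Blue → 6 (first significant figure)
Violet → 7 (second significant figure)
Orange → ×10^3 multiplier
Brown → ±1% tolerance
67 × 1000 = 67000 Ω

67000 Ω ±1%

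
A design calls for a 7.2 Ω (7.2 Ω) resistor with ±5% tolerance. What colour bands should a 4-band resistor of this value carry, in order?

violet, red, gold, gold

7.2 Ω = 72 × 10^-1.
7 → violet
2 → red
Multiplier 10^-1 → gold.
±5% tolerance → gold.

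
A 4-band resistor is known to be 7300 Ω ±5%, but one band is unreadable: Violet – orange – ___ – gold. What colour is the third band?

red

7300 Ω = 73 × 10^2.
The third band is the multiplier, 10^2, which is red.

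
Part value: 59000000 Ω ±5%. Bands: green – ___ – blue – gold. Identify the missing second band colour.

59000000 Ω = 59 × 10^6.
The second band gives digit 9 of the significand, and 9 is white.

white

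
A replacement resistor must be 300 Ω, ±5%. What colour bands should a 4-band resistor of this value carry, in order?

orange, black, brown, gold

300 Ω = 30 × 10^1.
3 → orange
0 → black
Multiplier 10^1 → brown.
±5% tolerance → gold.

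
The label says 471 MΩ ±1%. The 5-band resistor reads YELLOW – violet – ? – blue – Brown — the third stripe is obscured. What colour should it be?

brown

471000000 Ω = 471 × 10^6.
The third band gives digit 1 of the significand, and 1 is brown.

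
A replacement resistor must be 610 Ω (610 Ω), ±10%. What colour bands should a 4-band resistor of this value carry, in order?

610 Ω = 61 × 10^1.
6 → blue
1 → brown
Multiplier 10^1 → brown.
±10% tolerance → silver.

blue, brown, brown, silver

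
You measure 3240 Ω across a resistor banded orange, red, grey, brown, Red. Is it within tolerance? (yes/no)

yes

Orange → 3 (first significant figure)
Red → 2 (second significant figure)
Grey → 8 (third significant figure)
Brown → ×10 multiplier
Red → ±2% tolerance
328 × 10 = 3280 Ω
Allowed range: 3214.4 Ω to 3345.6 Ω.
3240 Ω lies inside that range.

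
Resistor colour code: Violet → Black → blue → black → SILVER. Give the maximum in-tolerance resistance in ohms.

776.6 Ω

Violet → 7 (first significant figure)
Black → 0 (second significant figure)
Blue → 6 (third significant figure)
Black → ×1 multiplier
Silver → ±10% tolerance
706 × 1 = 706 Ω
Maximum = 706 × (1 + 10/100) = 776.6 Ω.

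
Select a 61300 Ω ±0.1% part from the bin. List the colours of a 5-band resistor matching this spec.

61300 Ω = 613 × 10^2.
6 → blue
1 → brown
3 → orange
Multiplier 10^2 → red.
±0.1% tolerance → violet.

blue, brown, orange, red, violet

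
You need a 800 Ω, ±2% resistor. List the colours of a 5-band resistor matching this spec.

800 Ω = 800 × 10^0.
8 → grey
0 → black
0 → black
Multiplier 10^0 → black.
±2% tolerance → red.

grey, black, black, black, red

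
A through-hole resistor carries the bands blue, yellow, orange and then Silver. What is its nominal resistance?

Blue → 6 (first significant figure)
Yellow → 4 (second significant figure)
Orange → ×10^3 multiplier
64 × 1000 = 64000 Ω

64000 Ω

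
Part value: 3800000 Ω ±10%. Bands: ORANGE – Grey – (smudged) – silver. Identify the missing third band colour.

3800000 Ω = 38 × 10^5.
The third band is the multiplier, 10^5, which is green.

green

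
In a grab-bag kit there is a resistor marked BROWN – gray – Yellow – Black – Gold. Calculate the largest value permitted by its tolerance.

Brown → 1 (first significant figure)
Grey → 8 (second significant figure)
Yellow → 4 (third significant figure)
Black → ×1 multiplier
Gold → ±5% tolerance
184 × 1 = 184 Ω
Largest = 184 × (1 + 5/100) = 193.2 Ω.

193.2 Ω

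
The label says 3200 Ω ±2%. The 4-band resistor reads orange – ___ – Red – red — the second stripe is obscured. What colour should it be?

3200 Ω = 32 × 10^2.
The second band gives digit 2 of the significand, and 2 is red.

red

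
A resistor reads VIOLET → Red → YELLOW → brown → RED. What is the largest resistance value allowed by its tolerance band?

7384.8 Ω

Violet → 7 (first significant figure)
Red → 2 (second significant figure)
Yellow → 4 (third significant figure)
Brown → ×10 multiplier
Red → ±2% tolerance
724 × 10 = 7240 Ω
Largest = 7240 × (1 + 2/100) = 7384.8 Ω.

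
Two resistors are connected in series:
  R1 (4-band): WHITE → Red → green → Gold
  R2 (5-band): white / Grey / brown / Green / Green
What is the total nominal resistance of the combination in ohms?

R1: white, red → 92; green ×10^5 → 9200000 Ω.
R2: white, grey, brown → 981; green ×10^5 → 98100000 Ω.
Series: 9200000 + 98100000 = 107300000 Ω.

107300000 Ω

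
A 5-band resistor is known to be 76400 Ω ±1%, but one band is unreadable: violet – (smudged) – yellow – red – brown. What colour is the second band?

76400 Ω = 764 × 10^2.
The second band gives digit 6 of the significand, and 6 is blue.

blue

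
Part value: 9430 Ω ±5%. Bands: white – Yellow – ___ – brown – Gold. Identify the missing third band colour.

9430 Ω = 943 × 10^1.
The third band gives digit 3 of the significand, and 3 is orange.

orange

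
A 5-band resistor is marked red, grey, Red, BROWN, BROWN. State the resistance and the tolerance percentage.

Red → 2 (first significant figure)
Grey → 8 (second significant figure)
Red → 2 (third significant figure)
Brown → ×10 multiplier
Brown → ±1% tolerance
282 × 10 = 2820 Ω

2820 Ω ±1%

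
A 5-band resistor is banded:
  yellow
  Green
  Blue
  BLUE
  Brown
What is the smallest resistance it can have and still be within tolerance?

Yellow → 4 (first significant figure)
Green → 5 (second significant figure)
Blue → 6 (third significant figure)
Blue → ×10^6 multiplier
Brown → ±1% tolerance
456 × 1000000 = 456000000 Ω
Smallest = 456000000 × (1 − 1/100) = 451440000 Ω.

451440000 Ω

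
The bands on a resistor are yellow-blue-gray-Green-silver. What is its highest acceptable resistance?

51480000 Ω

Yellow → 4 (first significant figure)
Blue → 6 (second significant figure)
Grey → 8 (third significant figure)
Green → ×10^5 multiplier
Silver → ±10% tolerance
468 × 100000 = 46800000 Ω
Highest = 46800000 × (1 + 10/100) = 51480000 Ω.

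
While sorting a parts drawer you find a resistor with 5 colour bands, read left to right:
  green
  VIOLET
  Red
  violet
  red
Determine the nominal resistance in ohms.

Green → 5 (first significant figure)
Violet → 7 (second significant figure)
Red → 2 (third significant figure)
Violet → ×10^7 multiplier
572 × 10000000 = 5720000000 Ω

5720000000 Ω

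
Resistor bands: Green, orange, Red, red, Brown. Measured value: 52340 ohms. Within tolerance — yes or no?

no

Green → 5 (first significant figure)
Orange → 3 (second significant figure)
Red → 2 (third significant figure)
Red → ×10^2 multiplier
Brown → ±1% tolerance
532 × 100 = 53200 Ω
Allowed range: 52668 Ω to 53732 Ω.
52340 ohms lies outside that range.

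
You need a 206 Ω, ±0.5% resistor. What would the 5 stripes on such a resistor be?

206 Ω = 206 × 10^0.
2 → red
0 → black
6 → blue
Multiplier 10^0 → black.
±0.5% tolerance → green.

red, black, blue, black, green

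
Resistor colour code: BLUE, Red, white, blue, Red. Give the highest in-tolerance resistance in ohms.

Blue → 6 (first significant figure)
Red → 2 (second significant figure)
White → 9 (third significant figure)
Blue → ×10^6 multiplier
Red → ±2% tolerance
629 × 1000000 = 629000000 Ω
Highest = 629000000 × (1 + 2/100) = 641580000 Ω.

641580000 Ω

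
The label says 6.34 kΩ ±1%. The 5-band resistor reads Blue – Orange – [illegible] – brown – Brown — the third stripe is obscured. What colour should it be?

6340 Ω = 634 × 10^1.
The third band gives digit 4 of the significand, and 4 is yellow.

yellow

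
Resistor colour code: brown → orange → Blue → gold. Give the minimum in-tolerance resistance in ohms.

12350000 Ω

Brown → 1 (first significant figure)
Orange → 3 (second significant figure)
Blue → ×10^6 multiplier
Gold → ±5% tolerance
13 × 1000000 = 13000000 Ω
Minimum = 13000000 × (1 − 5/100) = 12350000 Ω.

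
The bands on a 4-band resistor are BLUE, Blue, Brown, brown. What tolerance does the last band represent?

±1%

The last band, brown, is the tolerance band.
Brown corresponds to ±1%.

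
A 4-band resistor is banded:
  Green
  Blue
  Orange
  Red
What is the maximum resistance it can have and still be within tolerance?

57120 Ω

Green → 5 (first significant figure)
Blue → 6 (second significant figure)
Orange → ×10^3 multiplier
Red → ±2% tolerance
56 × 1000 = 56000 Ω
Maximum = 56000 × (1 + 2/100) = 57120 Ω.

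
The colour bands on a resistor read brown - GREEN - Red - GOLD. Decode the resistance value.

Brown → 1 (first significant figure)
Green → 5 (second significant figure)
Red → ×10^2 multiplier
15 × 100 = 1500 Ω

1500 Ω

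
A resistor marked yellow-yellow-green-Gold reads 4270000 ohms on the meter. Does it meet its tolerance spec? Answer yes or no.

Yellow → 4 (first significant figure)
Yellow → 4 (second significant figure)
Green → ×10^5 multiplier
Gold → ±5% tolerance
44 × 100000 = 4400000 Ω
Allowed range: 4180000 Ω to 4620000 Ω.
4270000 ohms lies inside that range.

yes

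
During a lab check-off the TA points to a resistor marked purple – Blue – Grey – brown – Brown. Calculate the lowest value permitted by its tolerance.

Violet → 7 (first significant figure)
Blue → 6 (second significant figure)
Grey → 8 (third significant figure)
Brown → ×10 multiplier
Brown → ±1% tolerance
768 × 10 = 7680 Ω
Lowest = 7680 × (1 − 1/100) = 7603.2 Ω.

7603.2 Ω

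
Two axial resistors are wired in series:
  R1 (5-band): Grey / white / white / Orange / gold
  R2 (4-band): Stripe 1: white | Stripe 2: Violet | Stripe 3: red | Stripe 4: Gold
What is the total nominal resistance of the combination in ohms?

R1: grey, white, white → 899; orange ×10^3 → 899000 Ω.
R2: white, violet → 97; red ×10^2 → 9700 Ω.
Series: 899000 + 9700 = 908700 Ω.

908700 Ω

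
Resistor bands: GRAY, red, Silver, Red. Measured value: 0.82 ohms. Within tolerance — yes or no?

yes

Grey → 8 (first significant figure)
Red → 2 (second significant figure)
Silver → ×0.01 multiplier
Red → ±2% tolerance
82 × 0.01 = 0.82 Ω
Allowed range: 0.8036 Ω to 0.8364 Ω.
0.82 ohms lies inside that range.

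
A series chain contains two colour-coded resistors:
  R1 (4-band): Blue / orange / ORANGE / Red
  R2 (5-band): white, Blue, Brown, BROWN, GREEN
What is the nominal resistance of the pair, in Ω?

R1: blue, orange → 63; orange ×10^3 → 63000 Ω.
R2: white, blue, brown → 961; brown ×10 → 9610 Ω.
Series: 63000 + 9610 = 72610 Ω.

72610 Ω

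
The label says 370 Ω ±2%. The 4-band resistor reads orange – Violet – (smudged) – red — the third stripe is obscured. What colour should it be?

brown

370 Ω = 37 × 10^1.
The third band is the multiplier, 10^1, which is brown.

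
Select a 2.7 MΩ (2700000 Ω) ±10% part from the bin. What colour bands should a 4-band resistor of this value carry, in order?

red, violet, green, silver

2700000 Ω = 27 × 10^5.
2 → red
7 → violet
Multiplier 10^5 → green.
±10% tolerance → silver.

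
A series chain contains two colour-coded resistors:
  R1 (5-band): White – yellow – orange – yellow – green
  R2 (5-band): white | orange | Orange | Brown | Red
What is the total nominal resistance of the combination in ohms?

9439330 Ω

R1: white, yellow, orange → 943; yellow ×10^4 → 9430000 Ω.
R2: white, orange, orange → 933; brown ×10 → 9330 Ω.
Series: 9430000 + 9330 = 9439330 Ω.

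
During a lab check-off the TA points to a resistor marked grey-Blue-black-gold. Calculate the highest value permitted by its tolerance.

Grey → 8 (first significant figure)
Blue → 6 (second significant figure)
Black → ×1 multiplier
Gold → ±5% tolerance
86 × 1 = 86 Ω
Highest = 86 × (1 + 5/100) = 90.3 Ω.

90.3 Ω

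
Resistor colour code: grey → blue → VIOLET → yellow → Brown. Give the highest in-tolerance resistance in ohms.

Grey → 8 (first significant figure)
Blue → 6 (second significant figure)
Violet → 7 (third significant figure)
Yellow → ×10^4 multiplier
Brown → ±1% tolerance
867 × 10000 = 8670000 Ω
Highest = 8670000 × (1 + 1/100) = 8756700 Ω.

8756700 Ω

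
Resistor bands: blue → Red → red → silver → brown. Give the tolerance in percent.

The last band, brown, is the tolerance band.
Brown corresponds to ±1%.

±1%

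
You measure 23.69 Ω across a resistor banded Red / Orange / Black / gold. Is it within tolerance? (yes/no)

yes

Red → 2 (first significant figure)
Orange → 3 (second significant figure)
Black → ×1 multiplier
Gold → ±5% tolerance
23 × 1 = 23 Ω
Allowed range: 21.85 Ω to 24.15 Ω.
23.69 Ω lies inside that range.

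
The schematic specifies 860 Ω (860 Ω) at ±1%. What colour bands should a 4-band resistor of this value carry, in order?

grey, blue, brown, brown

860 Ω = 86 × 10^1.
8 → grey
6 → blue
Multiplier 10^1 → brown.
±1% tolerance → brown.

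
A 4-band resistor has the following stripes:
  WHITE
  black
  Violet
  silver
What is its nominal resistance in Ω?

White → 9 (first significant figure)
Black → 0 (second significant figure)
Violet → ×10^7 multiplier
90 × 10000000 = 900000000 Ω

900000000 Ω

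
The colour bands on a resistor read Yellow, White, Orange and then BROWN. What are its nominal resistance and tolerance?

Yellow → 4 (first significant figure)
White → 9 (second significant figure)
Orange → ×10^3 multiplier
Brown → ±1% tolerance
49 × 1000 = 49000 Ω

49000 Ω ±1%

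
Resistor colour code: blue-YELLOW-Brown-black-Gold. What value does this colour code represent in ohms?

Blue → 6 (first significant figure)
Yellow → 4 (second significant figure)
Brown → 1 (third significant figure)
Black → ×1 multiplier
641 × 1 = 641 Ω

641 Ω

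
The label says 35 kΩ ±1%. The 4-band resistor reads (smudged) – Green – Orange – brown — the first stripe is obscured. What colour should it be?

35000 Ω = 35 × 10^3.
The first band gives digit 3 of the significand, and 3 is orange.

orange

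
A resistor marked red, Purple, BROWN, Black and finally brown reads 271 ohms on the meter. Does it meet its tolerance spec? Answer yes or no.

yes

Red → 2 (first significant figure)
Violet → 7 (second significant figure)
Brown → 1 (third significant figure)
Black → ×1 multiplier
Brown → ±1% tolerance
271 × 1 = 271 Ω
Allowed range: 268.29 Ω to 273.71 Ω.
271 ohms lies inside that range.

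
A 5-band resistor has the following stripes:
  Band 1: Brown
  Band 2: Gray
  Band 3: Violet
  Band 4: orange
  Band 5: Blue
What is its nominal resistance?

Brown → 1 (first significant figure)
Grey → 8 (second significant figure)
Violet → 7 (third significant figure)
Orange → ×10^3 multiplier
187 × 1000 = 187000 Ω

187000 Ω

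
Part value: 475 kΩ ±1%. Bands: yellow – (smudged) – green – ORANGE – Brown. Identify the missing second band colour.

475000 Ω = 475 × 10^3.
The second band gives digit 7 of the significand, and 7 is violet.

violet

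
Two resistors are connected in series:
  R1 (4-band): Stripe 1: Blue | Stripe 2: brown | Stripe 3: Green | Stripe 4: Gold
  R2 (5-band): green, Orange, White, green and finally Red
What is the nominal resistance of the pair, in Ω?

R1: blue, brown → 61; green ×10^5 → 6100000 Ω.
R2: green, orange, white → 539; green ×10^5 → 53900000 Ω.
Series: 6100000 + 53900000 = 60000000 Ω.

60000000 Ω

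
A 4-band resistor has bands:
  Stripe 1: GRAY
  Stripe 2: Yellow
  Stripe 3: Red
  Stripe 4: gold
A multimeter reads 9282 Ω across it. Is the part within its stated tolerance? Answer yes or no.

no

Grey → 8 (first significant figure)
Yellow → 4 (second significant figure)
Red → ×10^2 multiplier
Gold → ±5% tolerance
84 × 100 = 8400 Ω
Allowed range: 7980 Ω to 8820 Ω.
9282 Ω lies outside that range.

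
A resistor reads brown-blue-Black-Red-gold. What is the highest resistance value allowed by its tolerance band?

Brown → 1 (first significant figure)
Blue → 6 (second significant figure)
Black → 0 (third significant figure)
Red → ×10^2 multiplier
Gold → ±5% tolerance
160 × 100 = 16000 Ω
Highest = 16000 × (1 + 5/100) = 16800 Ω.

16800 Ω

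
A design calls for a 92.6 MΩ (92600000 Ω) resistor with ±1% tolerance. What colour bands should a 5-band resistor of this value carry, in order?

white, red, blue, green, brown

92600000 Ω = 926 × 10^5.
9 → white
2 → red
6 → blue
Multiplier 10^5 → green.
±1% tolerance → brown.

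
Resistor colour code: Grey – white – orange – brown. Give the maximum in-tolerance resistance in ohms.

89890 Ω

Grey → 8 (first significant figure)
White → 9 (second significant figure)
Orange → ×10^3 multiplier
Brown → ±1% tolerance
89 × 1000 = 89000 Ω
Maximum = 89000 × (1 + 1/100) = 89890 Ω.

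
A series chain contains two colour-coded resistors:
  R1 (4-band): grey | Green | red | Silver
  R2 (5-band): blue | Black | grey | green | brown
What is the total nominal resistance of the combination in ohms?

R1: grey, green → 85; red ×10^2 → 8500 Ω.
R2: blue, black, grey → 608; green ×10^5 → 60800000 Ω.
Series: 8500 + 60800000 = 60808500 Ω.

60808500 Ω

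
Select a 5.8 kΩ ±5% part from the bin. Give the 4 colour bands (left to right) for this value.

5800 Ω = 58 × 10^2.
5 → green
8 → grey
Multiplier 10^2 → red.
±5% tolerance → gold.

green, grey, red, gold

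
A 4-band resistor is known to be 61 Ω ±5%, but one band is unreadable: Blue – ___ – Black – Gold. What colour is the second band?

brown

61 Ω = 61 × 10^0.
The second band gives digit 1 of the significand, and 1 is brown.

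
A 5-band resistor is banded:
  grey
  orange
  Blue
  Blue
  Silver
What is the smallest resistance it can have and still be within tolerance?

752400000 Ω

Grey → 8 (first significant figure)
Orange → 3 (second significant figure)
Blue → 6 (third significant figure)
Blue → ×10^6 multiplier
Silver → ±10% tolerance
836 × 1000000 = 836000000 Ω
Smallest = 836000000 × (1 − 10/100) = 752400000 Ω.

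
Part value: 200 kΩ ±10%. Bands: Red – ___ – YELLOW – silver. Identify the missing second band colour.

200000 Ω = 20 × 10^4.
The second band gives digit 0 of the significand, and 0 is black.

black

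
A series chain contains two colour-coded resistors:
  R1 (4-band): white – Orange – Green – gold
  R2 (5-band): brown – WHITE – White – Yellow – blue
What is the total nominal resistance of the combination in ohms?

R1: white, orange → 93; green ×10^5 → 9300000 Ω.
R2: brown, white, white → 199; yellow ×10^4 → 1990000 Ω.
Series: 9300000 + 1990000 = 11290000 Ω.

11290000 Ω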